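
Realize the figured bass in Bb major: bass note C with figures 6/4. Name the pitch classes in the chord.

A fourth above C in this key is F.
A sixth above C in this key is A.
Together with the bass C, this spells F major in second inversion.

C, F, A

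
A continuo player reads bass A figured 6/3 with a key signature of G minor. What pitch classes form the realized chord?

A third above A in this key is C.
A sixth above A in this key is F.
Together with the bass A, this spells F major in first inversion.

A, C, F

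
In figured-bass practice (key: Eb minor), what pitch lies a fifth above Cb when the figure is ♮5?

G

Counting 4 letter steps above Cb lands on G; in Eb minor, that letter is Gb.
The ♮5 figure makes it natural, giving G.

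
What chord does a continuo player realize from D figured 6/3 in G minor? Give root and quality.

The figures 6/3 indicate a triad in first inversion.
In first inversion the root lies a sixth above the bass: a sixth above D in G minor is Bb.
The chord tones are D, F, Bb, giving Bb major.

Bb major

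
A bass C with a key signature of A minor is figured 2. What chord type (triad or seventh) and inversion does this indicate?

seventh chord, third inversion

2 is shorthand for 6/4/2.
Intervals of 6/4/2 above the bass form a seventh chord; the bass is the seventh, so this is third inversion.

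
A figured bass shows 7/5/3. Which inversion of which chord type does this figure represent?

Intervals of 7/5/3 above the bass form a seventh chord; the bass is the root, so this is root position.

seventh chord, root position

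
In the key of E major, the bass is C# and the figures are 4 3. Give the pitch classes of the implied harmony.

C#, E, F#, A

The written figures 4 3 are shorthand for 6/4/3: the 6 is implied.
A third above C# in this key is E.
A fourth above C# in this key is F#.
A sixth above C# in this key is A.
Together with the bass C#, this spells F# minor seventh in second inversion.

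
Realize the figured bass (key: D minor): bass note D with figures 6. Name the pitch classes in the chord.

The written figures 6 are shorthand for 6/3: the 3 is implied.
A third above D in this key is F.
A sixth above D in this key is Bb.
Together with the bass D, this spells Bb major in first inversion.

D, F, Bb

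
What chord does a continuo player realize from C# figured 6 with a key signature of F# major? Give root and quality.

A# minor

The figures 6 indicate a triad in first inversion.
In first inversion the root lies a sixth above the bass: a sixth above C# in F# major is A#.
The chord tones are C#, E#, A#, giving A# minor.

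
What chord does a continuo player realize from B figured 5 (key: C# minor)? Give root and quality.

The figures 5 indicate a triad in root position.
In root position the bass is the root, so the root is B.
The chord tones are B, D#, F#, giving B major.

B major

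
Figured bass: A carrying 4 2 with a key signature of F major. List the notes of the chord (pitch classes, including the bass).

A, Bb, D, F

The written figures 4 2 are shorthand for 6/4/2: the 6 is implied.
A second above A in this key is Bb.
A fourth above A in this key is D.
A sixth above A in this key is F.
Together with the bass A, this spells Bb major seventh in third inversion.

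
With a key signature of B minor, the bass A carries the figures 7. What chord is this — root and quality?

A dominant seventh

The figures 7 indicate a seventh chord in root position.
In root position the bass is the root, so the root is A.
The chord tones are A, C#, E, G, giving A dominant seventh.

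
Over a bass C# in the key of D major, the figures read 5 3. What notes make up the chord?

C#, E, G

A third above C# in this key is E.
A fifth above C# in this key is G.
Together with the bass C#, this spells C# diminished in root position.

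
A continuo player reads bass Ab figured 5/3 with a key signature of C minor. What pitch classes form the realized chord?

A third above Ab in this key is C.
A fifth above Ab in this key is Eb.
Together with the bass Ab, this spells Ab major in root position.

Ab, C, Eb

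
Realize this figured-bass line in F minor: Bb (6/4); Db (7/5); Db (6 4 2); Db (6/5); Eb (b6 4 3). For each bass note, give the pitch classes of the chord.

Bb, Eb, G | Db, F, Ab, C | Db, Eb, G, Bb | Db, F, Ab, Bb | Eb, G, Ab, Cb

Bb (6/4): Bb, Eb, G.
Db (7/5/3): Db, F, Ab, C.
Db (6/4/2): Db, Eb, G, Bb.
Db (6/5/3): Db, F, Ab, Bb.
Eb (b6/4/3): Eb, G, Ab, Cb.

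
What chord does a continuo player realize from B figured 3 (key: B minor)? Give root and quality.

The figures 3 indicate a triad in root position.
In root position the bass is the root, so the root is B.
The chord tones are B, D, F#, giving B minor.

B minor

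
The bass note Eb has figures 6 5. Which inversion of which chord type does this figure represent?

6 5 is shorthand for 6/5/3.
Intervals of 6/5/3 above the bass form a seventh chord; the bass is the third, so this is first inversion.

seventh chord, first inversion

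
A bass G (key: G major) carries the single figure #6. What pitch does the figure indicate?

Counting 5 letter steps above G lands on E; in G major, that letter is E.
The #6 figure raises it a semitone, giving E#.

E#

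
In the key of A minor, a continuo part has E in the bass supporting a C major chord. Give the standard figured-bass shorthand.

6

E is the third of C major, so the chord is in first inversion.
A triad in first inversion is figured 6/3, conventionally abbreviated 6.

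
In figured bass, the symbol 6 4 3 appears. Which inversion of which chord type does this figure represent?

seventh chord, second inversion

Intervals of 6/4/3 above the bass form a seventh chord; the bass is the fifth, so this is second inversion.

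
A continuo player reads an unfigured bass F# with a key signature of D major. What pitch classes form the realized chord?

F#, A, C#

An unfigured bass implies 5/3.
A third above F# in this key is A.
A fifth above F# in this key is C#.
Together with the bass F#, this spells F# minor in root position.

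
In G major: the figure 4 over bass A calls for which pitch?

Counting 3 letter steps above A lands on D; in G major, that letter is D.

D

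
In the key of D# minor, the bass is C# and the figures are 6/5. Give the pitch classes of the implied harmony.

C#, E#, G#, A#

The written figures 6/5 are shorthand for 6/5/3: the 3 is implied.
A third above C# in this key is E#.
A fifth above C# in this key is G#.
A sixth above C# in this key is A#.
Together with the bass C#, this spells A# minor seventh in first inversion.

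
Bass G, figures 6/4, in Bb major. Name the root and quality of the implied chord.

The figures 6/4 indicate a triad in second inversion.
In second inversion the root lies a fourth above the bass: a fourth above G in Bb major is C.
The chord tones are G, C, Eb, giving C minor.

C minor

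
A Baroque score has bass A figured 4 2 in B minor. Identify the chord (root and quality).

B minor seventh

The figures 4 2 indicate a seventh chord in third inversion.
In third inversion the root lies a second above the bass: a second above A in B minor is B.
The chord tones are A, B, D, F#, giving B minor seventh.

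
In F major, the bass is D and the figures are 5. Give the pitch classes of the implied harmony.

The written figures 5 are shorthand for 5/3: the 3 is implied.
A third above D in this key is F.
A fifth above D in this key is A.
Together with the bass D, this spells D minor in root position.

D, F, A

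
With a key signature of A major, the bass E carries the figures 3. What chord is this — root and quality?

E major

The figures 3 indicate a triad in root position.
In root position the bass is the root, so the root is E.
The chord tones are E, G#, B, giving E major.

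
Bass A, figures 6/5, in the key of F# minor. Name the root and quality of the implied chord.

F# minor seventh

The figures 6/5 indicate a seventh chord in first inversion.
In first inversion the root lies a sixth above the bass: a sixth above A in F# minor is F#.
The chord tones are A, C#, E, F#, giving F# minor seventh.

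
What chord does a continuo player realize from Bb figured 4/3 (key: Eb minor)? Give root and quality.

The figures 4/3 indicate a seventh chord in second inversion.
In second inversion the root lies a fourth above the bass: a fourth above Bb in Eb minor is Eb.
The chord tones are Bb, Db, Eb, Gb, giving Eb minor seventh.

Eb minor seventh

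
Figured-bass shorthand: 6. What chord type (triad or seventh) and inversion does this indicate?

triad, first inversion

6 is shorthand for 6/3.
Intervals of 6/3 above the bass form a triad; the bass is the third, so this is first inversion.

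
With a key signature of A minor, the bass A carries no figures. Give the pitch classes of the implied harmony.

A, C, E

An unfigured bass implies 5/3.
A third above A in this key is C.
A fifth above A in this key is E.
Together with the bass A, this spells A minor in root position.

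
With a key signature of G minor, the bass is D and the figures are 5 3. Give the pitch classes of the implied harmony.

D, F, A

A third above D in this key is F.
A fifth above D in this key is A.
Together with the bass D, this spells D minor in root position.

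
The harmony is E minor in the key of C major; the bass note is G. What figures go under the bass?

6

G is the third of E minor, so the chord is in first inversion.
A triad in first inversion is figured 6/3, conventionally abbreviated 6.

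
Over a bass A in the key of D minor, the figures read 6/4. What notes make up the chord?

A, D, F

A fourth above A in this key is D.
A sixth above A in this key is F.
Together with the bass A, this spells D minor in second inversion.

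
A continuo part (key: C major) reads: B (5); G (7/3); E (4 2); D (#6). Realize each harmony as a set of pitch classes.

B, D, F | G, B, D, F | E, F, A, C | D, F, B#

B (5/3): B, D, F.
G (7/5/3): G, B, D, F.
E (6/4/2): E, F, A, C.
D (#6/3): D, F, B#.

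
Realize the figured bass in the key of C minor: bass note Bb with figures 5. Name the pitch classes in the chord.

The written figures 5 are shorthand for 5/3: the 3 is implied.
A third above Bb in this key is D.
A fifth above Bb in this key is F.
Together with the bass Bb, this spells Bb major in root position.

Bb, D, F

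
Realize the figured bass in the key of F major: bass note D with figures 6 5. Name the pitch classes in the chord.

D, F, A, Bb

The written figures 6 5 are shorthand for 6/5/3: the 3 is implied.
A third above D in this key is F.
A fifth above D in this key is A.
A sixth above D in this key is Bb.
Together with the bass D, this spells Bb major seventh in first inversion.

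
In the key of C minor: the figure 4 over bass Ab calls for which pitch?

Counting 3 letter steps above Ab lands on D; in C minor, that letter is D.

D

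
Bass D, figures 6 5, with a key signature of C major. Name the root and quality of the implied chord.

B half-diminished seventh

The figures 6 5 indicate a seventh chord in first inversion.
In first inversion the root lies a sixth above the bass: a sixth above D in C major is B.
The chord tones are D, F, A, B, giving B half-diminished seventh.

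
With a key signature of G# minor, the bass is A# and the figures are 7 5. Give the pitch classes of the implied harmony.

A#, C#, E, G#

The written figures 7 5 are shorthand for 7/5/3: the 3 is implied.
A third above A# in this key is C#.
A fifth above A# in this key is E.
A seventh above A# in this key is G#.
Together with the bass A#, this spells A# half-diminished seventh in root position.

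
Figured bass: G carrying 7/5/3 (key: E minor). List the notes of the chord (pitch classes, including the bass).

A third above G in this key is B.
A fifth above G in this key is D.
A seventh above G in this key is F#.
Together with the bass G, this spells G major seventh in root position.

G, B, D, F#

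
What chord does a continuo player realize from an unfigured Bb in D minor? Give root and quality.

An unfigured bass indicates a triad in root position.
In root position the bass is the root, so the root is Bb.
The chord tones are Bb, D, F, giving Bb major.

Bb major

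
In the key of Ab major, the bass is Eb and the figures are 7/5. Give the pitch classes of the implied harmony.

Eb, G, Bb, Db

The written figures 7/5 are shorthand for 7/5/3: the 3 is implied.
A third above Eb in this key is G.
A fifth above Eb in this key is Bb.
A seventh above Eb in this key is Db.
Together with the bass Eb, this spells Eb dominant seventh in root position.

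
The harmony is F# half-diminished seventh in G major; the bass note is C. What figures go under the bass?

C is the fifth of F# half-diminished seventh, so the chord is in second inversion.
A seventh chord in second inversion is figured 6/4/3, conventionally abbreviated 4/3.

4/3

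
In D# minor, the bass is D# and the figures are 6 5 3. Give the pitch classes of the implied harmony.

A third above D# in this key is F#.
A fifth above D# in this key is A#.
A sixth above D# in this key is B.
Together with the bass D#, this spells B major seventh in first inversion.

D#, F#, A#, B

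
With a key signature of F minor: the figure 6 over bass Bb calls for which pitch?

Counting 5 letter steps above Bb lands on G; in F minor, that letter is G.

G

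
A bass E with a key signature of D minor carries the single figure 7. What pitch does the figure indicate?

D

Counting 6 letter steps above E lands on D; in D minor, that letter is D.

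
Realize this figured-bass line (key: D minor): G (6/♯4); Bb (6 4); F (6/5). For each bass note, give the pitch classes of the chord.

G, C#, E | Bb, E, G | F, A, C, D

G (6/#4): G, C#, E.
Bb (6/4): Bb, E, G.
F (6/5/3): F, A, C, D.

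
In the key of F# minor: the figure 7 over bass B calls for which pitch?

Counting 6 letter steps above B lands on A; in F# minor, that letter is A.

A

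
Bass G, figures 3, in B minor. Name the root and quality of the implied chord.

G major

The figures 3 indicate a triad in root position.
In root position the bass is the root, so the root is G.
The chord tones are G, B, D, giving G major.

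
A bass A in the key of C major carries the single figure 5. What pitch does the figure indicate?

E

Counting 4 letter steps above A lands on E; in C major, that letter is E.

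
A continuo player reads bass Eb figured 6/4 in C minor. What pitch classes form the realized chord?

A fourth above Eb in this key is Ab.
A sixth above Eb in this key is C.
Together with the bass Eb, this spells Ab major in second inversion.

Eb, Ab, C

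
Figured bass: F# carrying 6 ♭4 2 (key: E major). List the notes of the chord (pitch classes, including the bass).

F#, G#, Bb, D#

A second above F# in this key is G#.
A fourth above F# in this key is B, lowered to Bb by the flat.
A sixth above F# in this key is D#.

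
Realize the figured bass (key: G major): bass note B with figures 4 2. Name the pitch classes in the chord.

The written figures 4 2 are shorthand for 6/4/2: the 6 is implied.
A second above B in this key is C.
A fourth above B in this key is E.
A sixth above B in this key is G.
Together with the bass B, this spells C major seventh in third inversion.

B, C, E, G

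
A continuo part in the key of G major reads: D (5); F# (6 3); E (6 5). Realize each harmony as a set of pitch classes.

D (5/3): D, F#, A.
F# (6/3): F#, A, D.
E (6/5/3): E, G, B, C.

D, F#, A | F#, A, D | E, G, B, C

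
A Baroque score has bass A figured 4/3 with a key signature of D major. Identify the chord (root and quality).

D major seventh

The figures 4/3 indicate a seventh chord in second inversion.
In second inversion the root lies a fourth above the bass: a fourth above A in D major is D.
The chord tones are A, C#, D, F#, giving D major seventh.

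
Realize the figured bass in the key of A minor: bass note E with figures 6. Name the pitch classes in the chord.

E, G, C

The written figures 6 are shorthand for 6/3: the 3 is implied.
A third above E in this key is G.
A sixth above E in this key is C.
Together with the bass E, this spells C major in first inversion.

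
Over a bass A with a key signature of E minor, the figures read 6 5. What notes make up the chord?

The written figures 6 5 are shorthand for 6/5/3: the 3 is implied.
A third above A in this key is C.
A fifth above A in this key is E.
A sixth above A in this key is F#.
Together with the bass A, this spells F# half-diminished seventh in first inversion.

A, C, E, F#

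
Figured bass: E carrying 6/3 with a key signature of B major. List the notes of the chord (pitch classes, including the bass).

E, G#, C#

A third above E in this key is G#.
A sixth above E in this key is C#.
Together with the bass E, this spells C# minor in first inversion.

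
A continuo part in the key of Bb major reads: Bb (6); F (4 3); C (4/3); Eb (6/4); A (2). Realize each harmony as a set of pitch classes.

Bb (6/3): Bb, D, G.
F (6/4/3): F, A, Bb, D.
C (6/4/3): C, Eb, F, A.
Eb (6/4): Eb, A, C.
A (6/4/2): A, Bb, D, F.

Bb, D, G | F, A, Bb, D | C, Eb, F, A | Eb, A, C | A, Bb, D, F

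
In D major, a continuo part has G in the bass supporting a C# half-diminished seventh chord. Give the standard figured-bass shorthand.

4/3

G is the fifth of C# half-diminished seventh, so the chord is in second inversion.
A seventh chord in second inversion is figured 6/4/3, conventionally abbreviated 4/3.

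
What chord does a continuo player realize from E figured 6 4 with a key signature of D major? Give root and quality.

A major

The figures 6 4 indicate a triad in second inversion.
In second inversion the root lies a fourth above the bass: a fourth above E in D major is A.
The chord tones are E, A, C#, giving A major.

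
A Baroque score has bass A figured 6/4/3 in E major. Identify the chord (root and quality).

D# half-diminished seventh

The figures 6/4/3 indicate a seventh chord in second inversion.
In second inversion the root lies a fourth above the bass: a fourth above A in E major is D#.
The chord tones are A, C#, D#, F#, giving D# half-diminished seventh.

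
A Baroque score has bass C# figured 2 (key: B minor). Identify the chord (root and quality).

D major seventh

The figures 2 indicate a seventh chord in third inversion.
In third inversion the root lies a second above the bass: a second above C# in B minor is D.
The chord tones are C#, D, F#, A, giving D major seventh.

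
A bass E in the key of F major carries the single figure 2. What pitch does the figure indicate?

Counting 1 letter step above E lands on F; in F major, that letter is F.

F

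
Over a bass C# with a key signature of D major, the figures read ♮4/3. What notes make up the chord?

C#, E, F, A

The written figures ♮4/3 are shorthand for 6/4/3: the 6 is implied.
A third above C# in this key is E.
A fourth above C# in this key is F#, made natural (F) by the ♮ figure.
A sixth above C# in this key is A.
Together with the bass C#, this spells F augmented major seventh in second inversion.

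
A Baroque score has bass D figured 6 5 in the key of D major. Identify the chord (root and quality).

B minor seventh

The figures 6 5 indicate a seventh chord in first inversion.
In first inversion the root lies a sixth above the bass: a sixth above D in D major is B.
The chord tones are D, F#, A, B, giving B minor seventh.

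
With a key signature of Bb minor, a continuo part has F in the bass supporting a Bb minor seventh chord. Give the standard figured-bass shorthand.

4/3

F is the fifth of Bb minor seventh, so the chord is in second inversion.
A seventh chord in second inversion is figured 6/4/3, conventionally abbreviated 4/3.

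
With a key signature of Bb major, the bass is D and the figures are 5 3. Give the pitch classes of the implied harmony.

D, F, A

A third above D in this key is F.
A fifth above D in this key is A.
Together with the bass D, this spells D minor in root position.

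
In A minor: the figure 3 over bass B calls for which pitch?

Counting 2 letter steps above B lands on D; in A minor, that letter is D.

D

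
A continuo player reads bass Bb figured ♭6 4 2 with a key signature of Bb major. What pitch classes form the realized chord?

A second above Bb in this key is C.
A fourth above Bb in this key is Eb.
A sixth above Bb in this key is G, lowered to Gb by the flat.
Together with the bass Bb, this spells C half-diminished seventh in third inversion.

Bb, C, Eb, Gb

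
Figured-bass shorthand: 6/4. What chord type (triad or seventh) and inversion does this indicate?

triad, second inversion

Intervals of 6/4 above the bass form a triad; the bass is the fifth, so this is second inversion.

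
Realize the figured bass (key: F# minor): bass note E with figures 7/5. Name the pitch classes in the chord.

E, G#, B, D

The written figures 7/5 are shorthand for 7/5/3: the 3 is implied.
A third above E in this key is G#.
A fifth above E in this key is B.
A seventh above E in this key is D.
Together with the bass E, this spells E dominant seventh in root position.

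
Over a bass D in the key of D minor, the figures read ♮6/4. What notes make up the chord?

A fourth above D in this key is G.
A sixth above D in this key is Bb, made natural (B) by the ♮ figure.
Together with the bass D, this spells G major in second inversion.

D, G, B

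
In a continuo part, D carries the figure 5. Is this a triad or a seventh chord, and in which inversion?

triad, root position

5 is shorthand for 5/3.
Intervals of 5/3 above the bass form a triad; the bass is the root, so this is root position.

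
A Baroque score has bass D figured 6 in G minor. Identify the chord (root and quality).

The figures 6 indicate a triad in first inversion.
In first inversion the root lies a sixth above the bass: a sixth above D in G minor is Bb.
The chord tones are D, F, Bb, giving Bb major.

Bb major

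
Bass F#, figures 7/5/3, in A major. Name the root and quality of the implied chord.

F# minor seventh

The figures 7/5/3 indicate a seventh chord in root position.
In root position the bass is the root, so the root is F#.
The chord tones are F#, A, C#, E, giving F# minor seventh.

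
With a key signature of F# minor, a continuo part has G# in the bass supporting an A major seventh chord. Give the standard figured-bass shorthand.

4/2

G# is the seventh of A major seventh, so the chord is in third inversion.
A seventh chord in third inversion is figured 6/4/2, conventionally abbreviated 4/2.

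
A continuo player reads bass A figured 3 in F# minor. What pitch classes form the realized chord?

A, C#, E

The written figures 3 are shorthand for 5/3: the 5 is implied.
A third above A in this key is C#.
A fifth above A in this key is E.
Together with the bass A, this spells A major in root position.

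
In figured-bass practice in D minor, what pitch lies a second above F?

Counting 1 letter step above F lands on G; in D minor, that letter is G.

G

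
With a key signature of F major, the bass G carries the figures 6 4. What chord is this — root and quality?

C major

The figures 6 4 indicate a triad in second inversion.
In second inversion the root lies a fourth above the bass: a fourth above G in F major is C.
The chord tones are G, C, E, giving C major.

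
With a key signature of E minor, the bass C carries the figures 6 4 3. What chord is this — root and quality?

The figures 6 4 3 indicate a seventh chord in second inversion.
In second inversion the root lies a fourth above the bass: a fourth above C in E minor is F#.
The chord tones are C, E, F#, A, giving F# half-diminished seventh.

F# half-diminished seventh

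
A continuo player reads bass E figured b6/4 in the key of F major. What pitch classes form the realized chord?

E, A, Cb

A fourth above E in this key is A.
A sixth above E in this key is C, lowered to Cb by the flat.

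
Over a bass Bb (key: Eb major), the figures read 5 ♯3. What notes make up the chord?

A third above Bb in this key is D, raised to D# by the sharp.
A fifth above Bb in this key is F.

Bb, D#, F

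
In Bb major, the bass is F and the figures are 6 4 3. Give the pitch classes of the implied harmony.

A third above F in this key is A.
A fourth above F in this key is Bb.
A sixth above F in this key is D.
Together with the bass F, this spells Bb major seventh in second inversion.

F, A, Bb, D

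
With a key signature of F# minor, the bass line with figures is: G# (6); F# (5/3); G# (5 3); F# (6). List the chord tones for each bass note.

G# (6/3): G#, B, E.
F# (5/3): F#, A, C#.
G# (5/3): G#, B, D.
F# (6/3): F#, A, D.

G#, B, E | F#, A, C# | G#, B, D | F#, A, D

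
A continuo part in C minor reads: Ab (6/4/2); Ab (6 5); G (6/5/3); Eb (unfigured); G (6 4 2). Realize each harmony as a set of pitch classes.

Ab, Bb, D, F | Ab, C, Eb, F | G, Bb, D, Eb | Eb, G, Bb | G, Ab, C, Eb

Ab (6/4/2): Ab, Bb, D, F.
Ab (6/5/3): Ab, C, Eb, F.
G (6/5/3): G, Bb, D, Eb.
Eb (5/3): Eb, G, Bb.
G (6/4/2): G, Ab, C, Eb.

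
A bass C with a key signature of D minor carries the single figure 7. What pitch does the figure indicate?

Counting 6 letter steps above C lands on B; in D minor, that letter is Bb.

Bb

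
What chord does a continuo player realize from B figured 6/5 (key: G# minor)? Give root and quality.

G# minor seventh

The figures 6/5 indicate a seventh chord in first inversion.
In first inversion the root lies a sixth above the bass: a sixth above B in G# minor is G#.
The chord tones are B, D#, F#, G#, giving G# minor seventh.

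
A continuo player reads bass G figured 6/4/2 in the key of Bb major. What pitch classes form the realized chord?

A second above G in this key is A.
A fourth above G in this key is C.
A sixth above G in this key is Eb.
Together with the bass G, this spells A half-diminished seventh in third inversion.

G, A, C, Eb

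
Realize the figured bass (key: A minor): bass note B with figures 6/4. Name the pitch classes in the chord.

B, E, G

A fourth above B in this key is E.
A sixth above B in this key is G.
Together with the bass B, this spells E minor in second inversion.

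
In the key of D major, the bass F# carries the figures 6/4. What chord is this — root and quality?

The figures 6/4 indicate a triad in second inversion.
In second inversion the root lies a fourth above the bass: a fourth above F# in D major is B.
The chord tones are F#, B, D, giving B minor.

B minor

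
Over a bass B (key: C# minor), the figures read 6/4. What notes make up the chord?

A fourth above B in this key is E.
A sixth above B in this key is G#.
Together with the bass B, this spells E major in second inversion.

B, E, G#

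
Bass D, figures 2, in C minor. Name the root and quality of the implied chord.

The figures 2 indicate a seventh chord in third inversion.
In third inversion the root lies a second above the bass: a second above D in C minor is Eb.
The chord tones are D, Eb, G, Bb, giving Eb major seventh.

Eb major seventh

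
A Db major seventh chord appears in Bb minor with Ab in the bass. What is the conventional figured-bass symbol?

Ab is the fifth of Db major seventh, so the chord is in second inversion.
A seventh chord in second inversion is figured 6/4/3, conventionally abbreviated 4/3.

4/3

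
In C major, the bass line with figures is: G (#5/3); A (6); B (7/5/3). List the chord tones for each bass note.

G, B, D# | A, C, F | B, D, F, A

G (#5/3): G, B, D#.
A (6/3): A, C, F.
B (7/5/3): B, D, F, A.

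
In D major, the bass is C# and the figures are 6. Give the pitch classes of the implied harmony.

C#, E, A

The written figures 6 are shorthand for 6/3: the 3 is implied.
A third above C# in this key is E.
A sixth above C# in this key is A.
Together with the bass C#, this spells A major in first inversion.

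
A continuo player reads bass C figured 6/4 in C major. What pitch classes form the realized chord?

A fourth above C in this key is F.
A sixth above C in this key is A.
Together with the bass C, this spells F major in second inversion.

C, F, A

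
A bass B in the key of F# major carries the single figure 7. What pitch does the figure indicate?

Counting 6 letter steps above B lands on A; in F# major, that letter is A#.

A#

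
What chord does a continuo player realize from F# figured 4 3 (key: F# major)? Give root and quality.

The figures 4 3 indicate a seventh chord in second inversion.
In second inversion the root lies a fourth above the bass: a fourth above F# in F# major is B.
The chord tones are F#, A#, B, D#, giving B major seventh.

B major seventh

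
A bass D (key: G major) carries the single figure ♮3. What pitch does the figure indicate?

F

Counting 2 letter steps above D lands on F; in G major, that letter is F#.
The ♮3 figure makes it natural, giving F.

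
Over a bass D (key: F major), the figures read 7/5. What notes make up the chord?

D, F, A, C

The written figures 7/5 are shorthand for 7/5/3: the 3 is implied.
A third above D in this key is F.
A fifth above D in this key is A.
A seventh above D in this key is C.
Together with the bass D, this spells D minor seventh in root position.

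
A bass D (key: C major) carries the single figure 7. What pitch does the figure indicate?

Counting 6 letter steps above D lands on C; in C major, that letter is C.

C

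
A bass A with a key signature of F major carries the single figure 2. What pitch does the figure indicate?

Bb

Counting 1 letter step above A lands on B; in F major, that letter is Bb.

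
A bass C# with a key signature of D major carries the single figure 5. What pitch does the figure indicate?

Counting 4 letter steps above C# lands on G; in D major, that letter is G.

G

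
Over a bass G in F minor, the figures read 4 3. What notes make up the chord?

The written figures 4 3 are shorthand for 6/4/3: the 6 is implied.
A third above G in this key is Bb.
A fourth above G in this key is C.
A sixth above G in this key is Eb.
Together with the bass G, this spells C minor seventh in second inversion.

G, Bb, C, Eb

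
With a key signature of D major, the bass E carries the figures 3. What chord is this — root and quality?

E minor

The figures 3 indicate a triad in root position.
In root position the bass is the root, so the root is E.
The chord tones are E, G, B, giving E minor.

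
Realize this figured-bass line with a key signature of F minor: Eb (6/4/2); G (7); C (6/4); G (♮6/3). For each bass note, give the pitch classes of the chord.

Eb, F, Ab, C | G, Bb, Db, F | C, F, Ab | G, Bb, E

Eb (6/4/2): Eb, F, Ab, C.
G (7/5/3): G, Bb, Db, F.
C (6/4): C, F, Ab.
G (♮6/3): G, Bb, E.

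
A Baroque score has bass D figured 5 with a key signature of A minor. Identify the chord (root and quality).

D minor

The figures 5 indicate a triad in root position.
In root position the bass is the root, so the root is D.
The chord tones are D, F, A, giving D minor.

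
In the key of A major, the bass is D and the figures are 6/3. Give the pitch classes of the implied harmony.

A third above D in this key is F#.
A sixth above D in this key is B.
Together with the bass D, this spells B minor in first inversion.

D, F#, B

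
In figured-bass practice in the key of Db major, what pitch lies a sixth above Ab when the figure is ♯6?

Counting 5 letter steps above Ab lands on F; in Db major, that letter is F.
The #6 figure raises it a semitone, giving F#.

F#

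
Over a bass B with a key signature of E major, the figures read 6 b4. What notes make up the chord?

A fourth above B in this key is E, lowered to Eb by the flat.
A sixth above B in this key is G#.

B, Eb, G#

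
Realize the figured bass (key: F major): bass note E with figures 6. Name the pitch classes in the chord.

The written figures 6 are shorthand for 6/3: the 3 is implied.
A third above E in this key is G.
A sixth above E in this key is C.
Together with the bass E, this spells C major in first inversion.

E, G, C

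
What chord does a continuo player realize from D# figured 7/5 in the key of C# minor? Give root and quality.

The figures 7/5 indicate a seventh chord in root position.
In root position the bass is the root, so the root is D#.
The chord tones are D#, F#, A, C#, giving D# half-diminished seventh.

D# half-diminished seventh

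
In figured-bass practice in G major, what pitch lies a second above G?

Counting 1 letter step above G lands on A; in G major, that letter is A.

A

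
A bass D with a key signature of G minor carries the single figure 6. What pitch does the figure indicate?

Counting 5 letter steps above D lands on B; in G minor, that letter is Bb.

Bb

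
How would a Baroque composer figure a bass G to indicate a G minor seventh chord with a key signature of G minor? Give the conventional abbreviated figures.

7

G is the root of G minor seventh, so the chord is in root position.
A seventh chord in root position is figured 7/5/3, conventionally abbreviated 7.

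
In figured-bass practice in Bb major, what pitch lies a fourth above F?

Bb

Counting 3 letter steps above F lands on B; in Bb major, that letter is Bb.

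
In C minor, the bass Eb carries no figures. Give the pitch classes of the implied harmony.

Eb, G, Bb

An unfigured bass implies 5/3.
A third above Eb in this key is G.
A fifth above Eb in this key is Bb.
Together with the bass Eb, this spells Eb major in root position.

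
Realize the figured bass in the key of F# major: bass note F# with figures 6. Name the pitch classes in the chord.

The written figures 6 are shorthand for 6/3: the 3 is implied.
A third above F# in this key is A#.
A sixth above F# in this key is D#.
Together with the bass F#, this spells D# minor in first inversion.

F#, A#, D#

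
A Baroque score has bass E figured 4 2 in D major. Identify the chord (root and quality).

The figures 4 2 indicate a seventh chord in third inversion.
In third inversion the root lies a second above the bass: a second above E in D major is F#.
The chord tones are E, F#, A, C#, giving F# minor seventh.

F# minor seventh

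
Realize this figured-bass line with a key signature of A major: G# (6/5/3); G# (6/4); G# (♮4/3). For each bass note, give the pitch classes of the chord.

G# (6/5/3): G#, B, D, E.
G# (6/4): G#, C#, E.
G# (6/♮4/3): G#, B, C, E.

G#, B, D, E | G#, C#, E | G#, B, C, E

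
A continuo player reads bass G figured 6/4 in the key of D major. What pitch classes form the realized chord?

G, C#, E

A fourth above G in this key is C#.
A sixth above G in this key is E.
Together with the bass G, this spells C# diminished in second inversion.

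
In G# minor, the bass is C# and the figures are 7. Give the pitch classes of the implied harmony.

C#, E, G#, B

The written figures 7 are shorthand for 7/5/3: the 5/3 are implied.
A third above C# in this key is E.
A fifth above C# in this key is G#.
A seventh above C# in this key is B.
Together with the bass C#, this spells C# minor seventh in root position.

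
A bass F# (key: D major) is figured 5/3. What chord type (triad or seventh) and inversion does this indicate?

Intervals of 5/3 above the bass form a triad; the bass is the root, so this is root position.

triad, root position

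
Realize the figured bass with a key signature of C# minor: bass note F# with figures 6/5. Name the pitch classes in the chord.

F#, A, C#, D#

The written figures 6/5 are shorthand for 6/5/3: the 3 is implied.
A third above F# in this key is A.
A fifth above F# in this key is C#.
A sixth above F# in this key is D#.
Together with the bass F#, this spells D# half-diminished seventh in first inversion.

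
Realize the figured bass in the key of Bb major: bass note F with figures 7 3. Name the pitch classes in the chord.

The written figures 7 3 are shorthand for 7/5/3: the 5 is implied.
A third above F in this key is A.
A fifth above F in this key is C.
A seventh above F in this key is Eb.
Together with the bass F, this spells F dominant seventh in root position.

F, A, C, Eb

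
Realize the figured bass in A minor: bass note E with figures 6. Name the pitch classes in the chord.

The written figures 6 are shorthand for 6/3: the 3 is implied.
A third above E in this key is G.
A sixth above E in this key is C.
Together with the bass E, this spells C major in first inversion.

E, G, C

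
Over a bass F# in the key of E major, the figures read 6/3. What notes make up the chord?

A third above F# in this key is A.
A sixth above F# in this key is D#.
Together with the bass F#, this spells D# diminished in first inversion.

F#, A, D#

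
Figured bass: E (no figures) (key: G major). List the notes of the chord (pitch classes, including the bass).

An unfigured bass implies 5/3.
A third above E in this key is G.
A fifth above E in this key is B.
Together with the bass E, this spells E minor in root position.

E, G, B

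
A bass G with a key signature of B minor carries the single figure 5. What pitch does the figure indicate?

D

Counting 4 letter steps above G lands on D; in B minor, that letter is D.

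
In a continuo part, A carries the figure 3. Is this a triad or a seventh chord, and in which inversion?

triad, root position

3 is shorthand for 5/3.
Intervals of 5/3 above the bass form a triad; the bass is the root, so this is root position.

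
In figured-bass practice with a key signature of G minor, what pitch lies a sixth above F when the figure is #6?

D#

Counting 5 letter steps above F lands on D; in G minor, that letter is D.
The #6 figure raises it a semitone, giving D#.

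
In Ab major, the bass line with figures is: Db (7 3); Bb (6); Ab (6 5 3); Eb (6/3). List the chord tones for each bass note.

Db (7/5/3): Db, F, Ab, C.
Bb (6/3): Bb, Db, G.
Ab (6/5/3): Ab, C, Eb, F.
Eb (6/3): Eb, G, C.

Db, F, Ab, C | Bb, Db, G | Ab, C, Eb, F | Eb, G, C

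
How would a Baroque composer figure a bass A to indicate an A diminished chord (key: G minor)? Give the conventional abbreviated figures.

no figures

A is the root of A diminished, so the chord is in root position.
A triad in root position is figured 5/3, conventionally abbreviated (no figures — root-position triad).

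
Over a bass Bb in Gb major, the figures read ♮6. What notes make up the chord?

Bb, Db, G

The written figures ♮6 are shorthand for 6/3: the 3 is implied.
A third above Bb in this key is Db.
A sixth above Bb in this key is Gb, made natural (G) by the ♮ figure.
Together with the bass Bb, this spells G diminished in first inversion.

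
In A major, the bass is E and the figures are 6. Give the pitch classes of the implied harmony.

The written figures 6 are shorthand for 6/3: the 3 is implied.
A third above E in this key is G#.
A sixth above E in this key is C#.
Together with the bass E, this spells C# minor in first inversion.

E, G#, C#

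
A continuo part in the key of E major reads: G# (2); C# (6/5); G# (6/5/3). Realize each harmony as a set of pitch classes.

G#, A, C#, E | C#, E, G#, A | G#, B, D#, E

G# (6/4/2): G#, A, C#, E.
C# (6/5/3): C#, E, G#, A.
G# (6/5/3): G#, B, D#, E.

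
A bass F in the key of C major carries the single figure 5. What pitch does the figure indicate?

Counting 4 letter steps above F lands on C; in C major, that letter is C.

C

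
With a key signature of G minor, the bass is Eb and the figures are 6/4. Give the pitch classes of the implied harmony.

Eb, A, C

A fourth above Eb in this key is A.
A sixth above Eb in this key is C.
Together with the bass Eb, this spells A diminished in second inversion.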